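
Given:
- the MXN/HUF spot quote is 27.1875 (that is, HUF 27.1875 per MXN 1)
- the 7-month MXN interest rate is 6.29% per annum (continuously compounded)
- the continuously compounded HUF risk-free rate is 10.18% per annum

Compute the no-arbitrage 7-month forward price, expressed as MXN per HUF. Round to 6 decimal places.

T = 7/12 years.
Growth of 1 HUF over T: e^(0.1018×7/12) = 1.0611819.
Growth of 1 MXN over T: e^(0.0629×7/12) = 1.0373731.
Forward (HUF per MXN) = 27.1875 × 1.0611819 / 1.0373731 = 27.81148.
Invert for MXN per HUF: 1 / 27.81148 = 0.035956.

0.035956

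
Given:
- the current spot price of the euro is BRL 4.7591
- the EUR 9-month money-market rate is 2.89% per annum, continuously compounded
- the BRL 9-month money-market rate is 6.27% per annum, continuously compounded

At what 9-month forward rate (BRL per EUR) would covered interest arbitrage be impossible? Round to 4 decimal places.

4.8813

T = 9/12 years.
BRL growth factor: e^(0.0627×9/12) = 1.0481482.
Growth of 1 EUR over T: e^(0.0289×9/12) = 1.0219116.
So F = 4.7591 × 1.0481482 / 1.0219116 = 4.881285 (BRL/EUR).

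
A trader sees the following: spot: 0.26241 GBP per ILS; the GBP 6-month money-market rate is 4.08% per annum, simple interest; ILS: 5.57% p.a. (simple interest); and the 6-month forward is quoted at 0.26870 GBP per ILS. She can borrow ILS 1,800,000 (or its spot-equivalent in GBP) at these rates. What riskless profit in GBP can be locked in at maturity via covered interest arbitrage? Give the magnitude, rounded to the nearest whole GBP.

GBP 15,156

T = 6/12 years.
Invest the ILS and cover forward: 1,800,000 × 1.027850 × 0.26870 = GBP 497,129.93.
Convert at spot and invest in GBP: 1,800,000 × 0.26241 × 1.020400 = GBP 481,973.70.
The quoted forward overvalues ILS, so borrow GBP, buy ILS at spot, deposit the ILS at 5.57%, and sell the proceeds forward at 0.26870.
The gap between the two covered legs is GBP 15,156.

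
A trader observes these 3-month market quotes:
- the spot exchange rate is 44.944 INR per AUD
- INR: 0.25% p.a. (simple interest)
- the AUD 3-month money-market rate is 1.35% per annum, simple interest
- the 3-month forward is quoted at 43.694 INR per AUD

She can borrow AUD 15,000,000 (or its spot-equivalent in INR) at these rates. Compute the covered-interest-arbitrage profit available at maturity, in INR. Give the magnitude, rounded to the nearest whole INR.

INR 16,959,341

T = 3/12 years.
Route A — deposit AUD, sell forward: 15,000,000 × 1.003375 × 43.694 = INR 657,622,008.75.
Route B — convert at spot, deposit INR: 15,000,000 × 44.944 × 1.000625 = INR 674,581,350.00.
The quoted forward undervalues AUD, so borrow AUD, convert to INR at spot, deposit the INR at 0.25%, and buy AUD forward at 43.694 to cover the loan.
Profit = 674,581,350.00 − 657,622,008.75 = INR 16,959,341.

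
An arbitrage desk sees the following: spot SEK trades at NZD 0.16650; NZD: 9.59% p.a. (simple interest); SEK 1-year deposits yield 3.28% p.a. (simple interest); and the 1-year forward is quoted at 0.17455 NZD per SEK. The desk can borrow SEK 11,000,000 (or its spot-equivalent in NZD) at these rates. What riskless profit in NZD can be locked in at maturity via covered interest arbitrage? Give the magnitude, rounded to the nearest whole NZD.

NZD 24,113

T = 1 year.
Route A — deposit SEK, sell forward: 11,000,000 × 1.032800 × 0.17455 = NZD 1,983,027.64.
Route B — convert at spot, deposit NZD: 11,000,000 × 0.16650 × 1.095900 = NZD 2,007,140.85.
The quoted forward undervalues SEK, so borrow SEK, convert to NZD at spot, deposit the NZD at 9.59%, and buy SEK forward at 0.17455 to cover the loan.
The gap between the two covered legs is NZD 24,113.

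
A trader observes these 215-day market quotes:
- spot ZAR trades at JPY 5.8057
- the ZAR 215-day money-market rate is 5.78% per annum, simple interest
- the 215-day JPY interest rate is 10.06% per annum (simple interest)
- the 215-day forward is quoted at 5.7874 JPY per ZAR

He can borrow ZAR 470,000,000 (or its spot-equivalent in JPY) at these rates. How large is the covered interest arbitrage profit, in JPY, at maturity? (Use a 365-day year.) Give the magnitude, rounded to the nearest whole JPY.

T = 215/365 years.
Keep in ZAR, deliver into the forward: 470,000,000·1.034046575342·5.7874 = JPY 2,812,687,340.56.
Swap to JPY now, deposit: 470,000,000·5.8057·1.059257534247 = JPY 2,890,373,789.29.
The quoted forward undervalues ZAR, so borrow ZAR, convert to JPY at spot, deposit the JPY at 10.06%, and buy ZAR forward at 5.7874 to cover the loan.
The gap between the two covered legs is JPY 77,686,449.

JPY 77,686,449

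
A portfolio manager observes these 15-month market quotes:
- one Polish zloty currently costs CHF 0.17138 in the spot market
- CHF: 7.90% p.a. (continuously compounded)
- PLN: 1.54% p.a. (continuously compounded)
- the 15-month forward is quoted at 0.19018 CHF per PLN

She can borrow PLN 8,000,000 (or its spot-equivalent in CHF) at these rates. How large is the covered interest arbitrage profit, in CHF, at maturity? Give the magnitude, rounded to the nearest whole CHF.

T = 15/12 years.
Keep in PLN, deliver into the forward: 8,000,000·1.019436476·0.19018 = CHF 1,551,011.43.
Swap to CHF now, deposit: 8,000,000·0.17138·1.103790317 = CHF 1,513,340.68.
The quoted forward overvalues PLN, so borrow CHF, buy PLN at spot, deposit the PLN at 1.54%, and sell the proceeds forward at 0.19018.
Arbitrage profit = |1,551,011.43 − 1,513,340.68| = CHF 37,671.

CHF 37,671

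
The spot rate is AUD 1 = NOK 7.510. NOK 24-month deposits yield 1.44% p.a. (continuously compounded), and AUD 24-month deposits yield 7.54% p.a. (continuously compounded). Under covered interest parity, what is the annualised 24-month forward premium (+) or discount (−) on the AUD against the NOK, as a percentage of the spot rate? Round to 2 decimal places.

-5.74%

T = 2 years.
CIP forward (NOK per AUD) = 7.51 × 1.0292187/1.1627641 = 6.647464.
Annualised premium = (F − S)/S × (1/T) = (6.647464 − 7.51)/7.51 ÷ 2 = -5.74%.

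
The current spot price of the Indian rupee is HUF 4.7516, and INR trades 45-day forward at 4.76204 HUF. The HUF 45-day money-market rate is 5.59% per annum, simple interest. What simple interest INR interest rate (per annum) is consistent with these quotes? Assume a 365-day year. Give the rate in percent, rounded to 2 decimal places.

T = 45/365 years.
By CIP, F/S equals the HUF-to-INR growth ratio: 4.76204/4.7516 = 1.0021972.
HUF growth factor: 1 + 0.0559×45/365 = 1.0068918.
So the INR growth factor = 1.0046843.
(1.0046843 − 1)/T = 0.037995, i.e. 3.80%.

3.80%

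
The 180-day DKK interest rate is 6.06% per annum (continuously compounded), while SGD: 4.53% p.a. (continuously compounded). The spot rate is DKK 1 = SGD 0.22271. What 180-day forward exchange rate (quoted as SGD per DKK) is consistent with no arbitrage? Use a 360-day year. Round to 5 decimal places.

T = 180/360 years.
SGD accumulates by e^(0.0453×180/360) = 1.0229085.
DKK growth factor: e^(0.0606×180/360) = 1.0307637.
So F = 0.22271 × 1.0229085 / 1.0307637 = 0.2210128 (SGD/DKK).

0.22101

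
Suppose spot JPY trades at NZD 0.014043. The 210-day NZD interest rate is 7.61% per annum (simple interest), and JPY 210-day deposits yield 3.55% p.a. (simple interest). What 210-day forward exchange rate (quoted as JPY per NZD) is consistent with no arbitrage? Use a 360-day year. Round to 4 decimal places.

69.5951

T = 210/360 years.
NZD accumulates by 1 + 0.0761×210/360 = 1.04439167.
JPY growth factor: 1 + 0.0355×210/360 = 1.02070833.
So F = 0.014043 × 1.04439167 / 1.02070833 = 0.014368838 (NZD/JPY).
Invert for JPY per NZD: 1 / 0.014368838 = 69.5951.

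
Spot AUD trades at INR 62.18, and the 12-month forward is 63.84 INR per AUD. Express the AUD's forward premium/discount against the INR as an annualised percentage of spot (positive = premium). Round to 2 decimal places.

T = 1 year.
AUD trades forward at +2.66967% vs spot over the period.
Annualise by dividing by T: 0.0266967 / 1 = 0.026697 → 2.67%.

+2.67%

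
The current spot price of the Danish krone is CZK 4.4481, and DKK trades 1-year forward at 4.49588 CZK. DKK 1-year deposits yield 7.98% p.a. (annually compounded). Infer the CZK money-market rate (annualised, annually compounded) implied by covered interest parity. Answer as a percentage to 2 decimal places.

9.14%

T = 1 year.
CIP gives F = S · g_CZK/g_DKK, so g_CZK/g_DKK = 4.49588/4.4481 = 1.0107417.
The DKK side grows by (1 + 0.0798)^1 = 1.079800.
Hence g_CZK = 1.0913989.
Annualise: 1.0913989^(1/1) − 1 = 0.091399 = 9.14%.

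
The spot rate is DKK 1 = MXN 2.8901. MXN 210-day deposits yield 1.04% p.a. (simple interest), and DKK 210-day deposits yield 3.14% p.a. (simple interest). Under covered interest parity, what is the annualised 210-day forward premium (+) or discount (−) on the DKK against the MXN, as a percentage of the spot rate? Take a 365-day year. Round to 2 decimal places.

T = 210/365 years.
F = S · g_MXN/g_DKK = 2.8901 × 1.0059836/1.0180658 = 2.8558009.
(F − S)/S ÷ T = (2.8558009 − 2.8901)/2.8901/(210/365) = -0.020627 → -2.06%.

-2.06%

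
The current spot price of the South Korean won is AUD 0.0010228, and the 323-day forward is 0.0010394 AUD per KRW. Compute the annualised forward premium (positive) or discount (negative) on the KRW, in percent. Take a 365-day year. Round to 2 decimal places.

T = 323/365 years.
(F − S)/S = (0.0010394 − 0.0010228)/0.0010228 = 0.0162300.
Per annum: 0.0162300 / (323/365) = 0.018340 = 1.83%.

+1.83%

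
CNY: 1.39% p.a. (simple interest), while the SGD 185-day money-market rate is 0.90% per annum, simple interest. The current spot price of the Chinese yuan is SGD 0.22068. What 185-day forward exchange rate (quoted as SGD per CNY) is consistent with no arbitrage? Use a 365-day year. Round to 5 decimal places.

0.22014

T = 185/365 years.
Growth of 1 SGD over T: 1 + 0.0090×185/365 = 1.0045616.
CNY accumulates by 1 + 0.0139×185/365 = 1.0070452.
CIP: F = S · (grow SGD)/(grow CNY) = 0.22068 × 1.0045616/1.0070452 = 0.2201358 SGD per CNY.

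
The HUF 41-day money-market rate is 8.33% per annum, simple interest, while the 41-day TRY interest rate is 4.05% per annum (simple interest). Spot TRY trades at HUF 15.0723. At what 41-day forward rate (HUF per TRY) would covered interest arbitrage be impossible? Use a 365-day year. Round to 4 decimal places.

T = 41/365 years.
HUF accumulates by 1 + 0.0833×41/365 = 1.00935699.
Growth of 1 TRY over T: 1 + 0.0405×41/365 = 1.00454932.
Forward (HUF per TRY) = 15.0723 × 1.00935699 / 1.00454932 = 15.144434.

15.1444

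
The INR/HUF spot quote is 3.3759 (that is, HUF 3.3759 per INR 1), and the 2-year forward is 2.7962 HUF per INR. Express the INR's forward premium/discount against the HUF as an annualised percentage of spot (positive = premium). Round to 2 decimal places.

-8.59%

T = 2 years.
INR trades forward at -17.17172% vs spot over the period.
Annualise by dividing by T: -0.1717172 / 2 = -0.085859 → -8.59%.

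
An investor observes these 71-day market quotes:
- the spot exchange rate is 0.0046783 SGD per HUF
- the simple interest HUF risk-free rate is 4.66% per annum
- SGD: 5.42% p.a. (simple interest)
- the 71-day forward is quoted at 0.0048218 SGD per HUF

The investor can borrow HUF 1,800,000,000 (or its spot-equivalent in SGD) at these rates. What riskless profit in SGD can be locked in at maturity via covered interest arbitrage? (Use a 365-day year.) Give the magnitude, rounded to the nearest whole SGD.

T = 71/365 years.
Invest the HUF and cover forward: 1,800,000,000 × 1.009064658 × 0.0048218 = SGD 8,757,914.34.
Convert at spot and invest in SGD: 1,800,000,000 × 0.0046783 × 1.010543014 = SGD 8,509,722.09.
The quoted forward overvalues HUF, so borrow SGD, buy HUF at spot, deposit the HUF at 4.66%, and sell the proceeds forward at 0.0048218.
The gap between the two covered legs is SGD 248,192.

SGD 248,192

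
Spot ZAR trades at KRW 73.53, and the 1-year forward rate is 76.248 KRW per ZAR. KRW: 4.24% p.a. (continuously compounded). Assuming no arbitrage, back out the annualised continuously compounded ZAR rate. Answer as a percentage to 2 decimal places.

T = 1 year.
F/S = 76.248/73.53 = 1.0369645 = (growth of KRW) / (growth of ZAR).
The KRW side grows by e^(0.0424×1) = 1.0433117.
That pins the ZAR growth at 1.0061209.
r = ln(1.0061209)/1 = 0.006102 → 0.61%.

0.61%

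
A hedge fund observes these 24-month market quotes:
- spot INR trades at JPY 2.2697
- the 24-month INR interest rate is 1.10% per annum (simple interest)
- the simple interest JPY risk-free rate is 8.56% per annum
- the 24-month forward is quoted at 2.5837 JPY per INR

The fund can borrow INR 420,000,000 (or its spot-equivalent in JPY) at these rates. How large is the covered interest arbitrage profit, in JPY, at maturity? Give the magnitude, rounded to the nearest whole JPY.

JPY 7,447,121

T = 2 years.
Keep in INR, deliver into the forward: 420,000,000·1.022000·2.5837 = JPY 1,109,027,388.00.
Swap to JPY now, deposit: 420,000,000·2.2697·1.171200 = JPY 1,116,474,508.80.
The quoted forward undervalues INR, so borrow INR, convert to JPY at spot, deposit the JPY at 8.56%, and buy INR forward at 2.5837 to cover the loan.
Arbitrage profit = |1,109,027,388.00 − 1,116,474,508.80| = JPY 7,447,121.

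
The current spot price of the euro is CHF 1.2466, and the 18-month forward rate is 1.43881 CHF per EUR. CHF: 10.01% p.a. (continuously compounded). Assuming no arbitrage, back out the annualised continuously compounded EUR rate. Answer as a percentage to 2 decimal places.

T = 18/12 years.
CIP gives F = S · g_CHF/g_EUR, so g_CHF/g_EUR = 1.43881/1.2466 = 1.1541874.
CHF growth factor: e^(0.1001×18/12) = 1.1620085.
That pins the EUR growth at 1.0067763.
r = ln(1.0067763)/(18/12) = 0.004502 → 0.45%.

0.45%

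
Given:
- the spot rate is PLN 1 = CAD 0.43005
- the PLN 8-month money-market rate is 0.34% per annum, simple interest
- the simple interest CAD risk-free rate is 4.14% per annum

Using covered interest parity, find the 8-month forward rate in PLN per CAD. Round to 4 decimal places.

2.2680

T = 8/12 years.
Growth of 1 CAD over T: 1 + 0.0414×8/12 = 1.027600.
Growth of 1 PLN over T: 1 + 0.0034×8/12 = 1.0022667.
CIP: F = S · (grow CAD)/(grow PLN) = 0.43005 × 1.027600/1.0022667 = 0.4409199 CAD per PLN.
Quoted the other way: 1/0.4409199 = 2.2680 PLN per CAD.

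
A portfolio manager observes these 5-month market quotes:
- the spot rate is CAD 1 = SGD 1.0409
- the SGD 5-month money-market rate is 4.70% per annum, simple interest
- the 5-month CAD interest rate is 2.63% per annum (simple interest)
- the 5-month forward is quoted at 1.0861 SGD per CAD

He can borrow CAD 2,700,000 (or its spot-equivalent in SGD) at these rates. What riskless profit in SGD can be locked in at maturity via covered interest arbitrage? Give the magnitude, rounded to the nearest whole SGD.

SGD 99,137

T = 5/12 years.
Invest the CAD and cover forward: 2,700,000 × 1.010958333 × 1.0861 = SGD 2,964,604.98.
Convert at spot and invest in SGD: 2,700,000 × 1.0409 × 1.019583333 = SGD 2,865,467.59.
The quoted forward overvalues CAD, so borrow SGD, buy CAD at spot, deposit the CAD at 2.63%, and sell the proceeds forward at 1.0861.
Arbitrage profit = |2,964,604.98 − 2,865,467.59| = SGD 99,137.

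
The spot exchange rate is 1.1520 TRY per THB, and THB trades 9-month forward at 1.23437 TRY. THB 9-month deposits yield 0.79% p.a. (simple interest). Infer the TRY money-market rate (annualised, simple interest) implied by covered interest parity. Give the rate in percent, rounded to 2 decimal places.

T = 9/12 years.
By CIP, F/S equals the TRY-to-THB growth ratio: 1.23437/1.152 = 1.0715017.
THB growth factor: 1 + 0.0079×9/12 = 1.005925.
That pins the TRY growth at 1.0778503.
(1.0778503 − 1)/T = 0.103800, i.e. 10.38%.

10.38%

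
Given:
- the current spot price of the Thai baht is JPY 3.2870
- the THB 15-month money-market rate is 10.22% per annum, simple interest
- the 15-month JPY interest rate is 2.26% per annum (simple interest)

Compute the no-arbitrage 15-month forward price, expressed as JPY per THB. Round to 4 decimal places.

T = 15/12 years.
JPY growth factor: 1 + 0.0226×15/12 = 1.028250.
THB accumulates by 1 + 0.1022×15/12 = 1.127750.
Forward (JPY per THB) = 3.287 × 1.028250 / 1.127750 = 2.996992.

2.9970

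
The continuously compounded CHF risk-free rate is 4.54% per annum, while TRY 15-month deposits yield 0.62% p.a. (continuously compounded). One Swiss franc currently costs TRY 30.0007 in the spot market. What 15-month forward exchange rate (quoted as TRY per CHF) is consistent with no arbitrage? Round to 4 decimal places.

28.5661

T = 15/12 years.
Growth of 1 TRY over T: e^(0.0062×15/12) = 1.00778011.
CHF growth factor: e^(0.0454×15/12) = 1.05839118.
Forward (TRY per CHF) = 30.0007 × 1.00778011 / 1.05839118 = 28.566100.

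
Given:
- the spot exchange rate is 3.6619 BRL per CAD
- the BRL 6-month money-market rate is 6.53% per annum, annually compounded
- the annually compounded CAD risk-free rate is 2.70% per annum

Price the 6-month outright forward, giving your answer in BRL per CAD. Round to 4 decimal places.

T = 6/12 years.
Growth of 1 BRL over T: (1 + 0.0653)^(6/12) = 1.0321337.
CAD accumulates by (1 + 0.0270)^(6/12) = 1.0134101.
So F = 3.6619 × 1.0321337 / 1.0134101 = 3.729557 (BRL/CAD).

3.7296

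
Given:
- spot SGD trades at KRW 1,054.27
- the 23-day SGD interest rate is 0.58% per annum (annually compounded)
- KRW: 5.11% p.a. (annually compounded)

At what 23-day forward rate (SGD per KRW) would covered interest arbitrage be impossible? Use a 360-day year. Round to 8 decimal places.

0.00094586

T = 23/360 years.
KRW growth factor: (1 + 0.0511)^(23/360) = 1.0031891.
Growth of 1 SGD over T: (1 + 0.0058)^(23/360) = 1.0003696.
So F = 1054.27 × 1.0031891 / 1.0003696 = 1057.241 (KRW/SGD).
Quoted the other way: 1/1057.241 = 0.00094586 SGD per KRW.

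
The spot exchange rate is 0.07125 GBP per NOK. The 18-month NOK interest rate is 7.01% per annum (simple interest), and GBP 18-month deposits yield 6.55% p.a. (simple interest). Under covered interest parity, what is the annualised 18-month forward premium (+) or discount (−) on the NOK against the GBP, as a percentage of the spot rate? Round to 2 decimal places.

T = 18/12 years.
No-arbitrage forward: 0.07125 × 1.098250 / 1.105150 = 0.07080515 GBP/NOK.
(F − S)/S ÷ T = (0.07080515 − 0.07125)/0.07125/(18/12) = -0.004162 → -0.42%.

-0.42%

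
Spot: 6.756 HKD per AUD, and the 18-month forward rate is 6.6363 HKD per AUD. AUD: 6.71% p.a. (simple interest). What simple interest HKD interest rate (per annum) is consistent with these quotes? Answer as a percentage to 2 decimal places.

5.41%

T = 18/12 years.
By CIP, F/S equals the HKD-to-AUD growth ratio: 6.6363/6.756 = 0.9822824.
The AUD side grows by 1 + 0.0671×18/12 = 1.100650.
So the HKD growth factor = 1.0811491.
r = (1.0811491 − 1)/(18/12) = 0.054099 → 5.41%.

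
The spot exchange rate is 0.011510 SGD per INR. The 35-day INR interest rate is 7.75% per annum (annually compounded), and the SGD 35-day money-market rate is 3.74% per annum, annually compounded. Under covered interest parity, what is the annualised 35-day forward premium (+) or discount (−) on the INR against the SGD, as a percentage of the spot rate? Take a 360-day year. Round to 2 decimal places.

T = 35/360 years.
CIP forward (SGD per INR) = 0.01151 × 1.0035761/1.0072834 = 0.011467638.
(F − S)/S ÷ T = (0.011467638 − 0.01151)/0.01151/(35/360) = -0.037856 → -3.79%.

-3.79%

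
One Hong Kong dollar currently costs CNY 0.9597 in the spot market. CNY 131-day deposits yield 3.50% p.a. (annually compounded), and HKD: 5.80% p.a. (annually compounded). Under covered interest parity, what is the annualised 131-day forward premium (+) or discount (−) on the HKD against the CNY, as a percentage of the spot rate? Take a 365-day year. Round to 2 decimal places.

T = 131/365 years.
CIP forward (CNY per HKD) = 0.9597 × 1.0124233/1.0204413 = 0.9521593.
Annualised premium = (F − S)/S × (1/T) = (0.9521593 − 0.9597)/0.9597 ÷ (131/365) = -2.19%.

-2.19%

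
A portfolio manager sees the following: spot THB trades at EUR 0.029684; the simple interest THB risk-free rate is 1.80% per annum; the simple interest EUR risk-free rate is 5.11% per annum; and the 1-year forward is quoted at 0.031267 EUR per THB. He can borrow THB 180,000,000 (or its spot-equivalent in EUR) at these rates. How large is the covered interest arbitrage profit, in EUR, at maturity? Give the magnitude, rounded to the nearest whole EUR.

EUR 113,212

T = 1 year.
Invest the THB and cover forward: 180,000,000 × 1.018000 × 0.031267 = EUR 5,729,365.08.
Convert at spot and invest in EUR: 180,000,000 × 0.029684 × 1.051100 = EUR 5,616,153.43.
The quoted forward overvalues THB, so borrow EUR, buy THB at spot, deposit the THB at 1.80%, and sell the proceeds forward at 0.031267.
Profit = 5,729,365.08 − 5,616,153.43 = EUR 113,212.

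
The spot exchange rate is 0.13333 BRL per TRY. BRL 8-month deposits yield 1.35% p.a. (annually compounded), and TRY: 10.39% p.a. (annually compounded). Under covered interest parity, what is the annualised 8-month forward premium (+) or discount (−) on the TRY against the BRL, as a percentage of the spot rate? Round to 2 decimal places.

-8.31%

T = 8/12 years.
CIP forward (BRL per TRY) = 0.13333 × 1.0089799/1.0681194 = 0.12594780.
Annualised premium = (F − S)/S × (1/T) = (0.12594780 − 0.13333)/0.13333 ÷ (8/12) = -8.31%.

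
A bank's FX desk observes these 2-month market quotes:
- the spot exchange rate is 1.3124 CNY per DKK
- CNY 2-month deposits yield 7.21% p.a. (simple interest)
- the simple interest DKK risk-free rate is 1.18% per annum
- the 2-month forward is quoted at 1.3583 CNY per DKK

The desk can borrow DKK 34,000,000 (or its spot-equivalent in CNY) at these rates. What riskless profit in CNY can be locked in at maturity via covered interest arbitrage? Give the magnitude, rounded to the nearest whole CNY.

CNY 1,115,222

T = 2/12 years.
Route A — deposit DKK, sell forward: 34,000,000 × 1.0019666667 × 1.3583 = CNY 46,273,024.99.
Route B — convert at spot, deposit CNY: 34,000,000 × 1.3124 × 1.0120166667 = CNY 45,157,802.89.
The quoted forward overvalues DKK, so borrow CNY, buy DKK at spot, deposit the DKK at 1.18%, and sell the proceeds forward at 1.3583.
The gap between the two covered legs is CNY 1,115,222.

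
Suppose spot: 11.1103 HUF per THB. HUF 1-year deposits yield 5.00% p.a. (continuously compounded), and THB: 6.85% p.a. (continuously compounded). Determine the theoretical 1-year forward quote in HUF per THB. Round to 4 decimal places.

10.9066

T = 1 year.
HUF accumulates by e^(0.0500×1) = 1.0512711.
Growth of 1 THB over T: e^(0.0685×1) = 1.07090062.
Forward (HUF per THB) = 11.1103 × 1.0512711 / 1.07090062 = 10.906649.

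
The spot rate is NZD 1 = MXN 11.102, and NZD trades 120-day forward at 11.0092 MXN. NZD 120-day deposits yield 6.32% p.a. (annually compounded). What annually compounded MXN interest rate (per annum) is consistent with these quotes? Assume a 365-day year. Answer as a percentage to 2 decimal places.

3.64%

T = 120/365 years.
F/S = 11.0092/11.102 = 0.9916411 = (growth of MXN) / (growth of NZD).
NZD growth factor: (1 + 0.0632)^(120/365) = 1.0203522.
Hence g_MXN = 1.0118232.
r = 1.0118232^(365/120) − 1 = 0.036398 → 3.64%.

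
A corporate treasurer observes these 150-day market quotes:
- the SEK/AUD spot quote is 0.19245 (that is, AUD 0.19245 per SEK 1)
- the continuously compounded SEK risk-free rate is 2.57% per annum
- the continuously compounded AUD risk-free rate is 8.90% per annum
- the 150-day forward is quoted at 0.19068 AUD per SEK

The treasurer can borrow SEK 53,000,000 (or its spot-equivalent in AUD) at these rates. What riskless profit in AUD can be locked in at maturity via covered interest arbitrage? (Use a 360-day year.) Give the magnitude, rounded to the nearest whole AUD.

AUD 370,355

T = 150/360 years.
Keep in SEK, deliver into the forward: 53,000,000·1.0107658727·0.19068 = AUD 10,214,840.34.
Swap to AUD now, deposit: 53,000,000·0.19245·1.0377794989 = AUD 10,585,195.22.
The quoted forward undervalues SEK, so borrow SEK, convert to AUD at spot, deposit the AUD at 8.90%, and buy SEK forward at 0.19068 to cover the loan.
Profit = 10,585,195.22 − 10,214,840.34 = AUD 370,355.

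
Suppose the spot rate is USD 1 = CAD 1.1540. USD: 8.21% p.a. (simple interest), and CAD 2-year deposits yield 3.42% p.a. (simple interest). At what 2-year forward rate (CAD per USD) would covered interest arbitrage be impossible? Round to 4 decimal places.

T = 2 years.
Growth of 1 CAD over T: 1 + 0.0342×2 = 1.068400.
USD accumulates by 1 + 0.0821×2 = 1.164200.
Forward (CAD per USD) = 1.154 × 1.068400 / 1.164200 = 1.059039.

1.0590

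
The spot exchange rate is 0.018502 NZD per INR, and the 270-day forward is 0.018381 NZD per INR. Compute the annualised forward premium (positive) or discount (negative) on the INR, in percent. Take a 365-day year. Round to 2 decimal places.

-0.88%

T = 270/365 years.
Period premium: (0.018381 − 0.018502)/0.018502 = -0.0065398.
×(1/T) gives -0.88% p.a.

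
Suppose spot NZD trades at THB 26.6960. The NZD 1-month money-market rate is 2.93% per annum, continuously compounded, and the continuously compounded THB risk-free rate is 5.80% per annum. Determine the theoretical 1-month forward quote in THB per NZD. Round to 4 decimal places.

T = 1/12 years.
Growth of 1 THB over T: e^(0.0580×1/12) = 1.00484503.
Growth of 1 NZD over T: e^(0.0293×1/12) = 1.00244465.
So F = 26.696 × 1.00484503 / 1.00244465 = 26.759924 (THB/NZD).

26.7599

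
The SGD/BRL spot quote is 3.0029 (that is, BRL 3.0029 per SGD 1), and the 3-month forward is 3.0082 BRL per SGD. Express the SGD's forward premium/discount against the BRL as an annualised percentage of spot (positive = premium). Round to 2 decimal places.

T = 3/12 years.
SGD trades forward at +0.17650% vs spot over the period.
Per annum: 0.0017650 / (3/12) = 0.007060 = 0.71%.

+0.71%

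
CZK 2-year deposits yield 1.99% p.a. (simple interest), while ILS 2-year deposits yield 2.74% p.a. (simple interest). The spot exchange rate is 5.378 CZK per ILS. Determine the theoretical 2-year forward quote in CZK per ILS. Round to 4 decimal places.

T = 2 years.
Growth of 1 CZK over T: 1 + 0.0199×2 = 1.039800.
ILS accumulates by 1 + 0.0274×2 = 1.054800.
CIP: F = S · (grow CZK)/(grow ILS) = 5.378 × 1.039800/1.054800 = 5.301521 CZK per ILS.

5.3015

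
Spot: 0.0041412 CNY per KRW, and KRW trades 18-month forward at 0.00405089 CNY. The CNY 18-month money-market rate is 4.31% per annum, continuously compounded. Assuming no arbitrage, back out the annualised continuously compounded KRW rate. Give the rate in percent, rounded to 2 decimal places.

T = 18/12 years.
CIP gives F = S · g_CNY/g_KRW, so g_CNY/g_KRW = 0.00405089/0.0041412 = 0.9781923.
CNY growth factor: e^(0.0431×18/12) = 1.0667856.
So the KRW growth factor = 1.0905684.
r = ln(1.0905684)/(18/12) = 0.057799 → 5.78%.

5.78%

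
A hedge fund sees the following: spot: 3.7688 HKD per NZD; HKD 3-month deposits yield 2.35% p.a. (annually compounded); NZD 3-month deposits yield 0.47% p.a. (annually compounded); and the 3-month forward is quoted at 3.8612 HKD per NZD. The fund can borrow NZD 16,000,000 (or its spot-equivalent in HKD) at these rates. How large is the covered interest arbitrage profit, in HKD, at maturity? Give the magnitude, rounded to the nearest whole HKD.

T = 3/12 years.
Route A — deposit NZD, sell forward: 16,000,000 × 1.0011729347 × 3.8612 = HKD 61,851,662.97.
Route B — convert at spot, deposit HKD: 16,000,000 × 3.7688 × 1.005823925 = HKD 60,651,987.34.
The quoted forward overvalues NZD, so borrow HKD, buy NZD at spot, deposit the NZD at 0.47%, and sell the proceeds forward at 3.8612.
The gap between the two covered legs is HKD 1,199,676.

HKD 1,199,676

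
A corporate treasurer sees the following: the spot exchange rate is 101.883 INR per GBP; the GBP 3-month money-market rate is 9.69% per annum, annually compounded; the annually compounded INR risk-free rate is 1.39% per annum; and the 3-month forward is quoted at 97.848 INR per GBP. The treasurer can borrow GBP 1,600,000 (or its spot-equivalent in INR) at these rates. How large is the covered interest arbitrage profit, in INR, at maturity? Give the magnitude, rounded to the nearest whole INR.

INR 3,357,459

T = 3/12 years.
Route A — deposit GBP, sell forward: 1,600,000 × 1.02339139065 × 97.848 = INR 160,218,881.27.
Route B — convert at spot, deposit INR: 1,600,000 × 101.883 × 1.00345703204 = INR 163,576,340.47.
The quoted forward undervalues GBP, so borrow GBP, convert to INR at spot, deposit the INR at 1.39%, and buy GBP forward at 97.848 to cover the loan.
The gap between the two covered legs is INR 3,357,459.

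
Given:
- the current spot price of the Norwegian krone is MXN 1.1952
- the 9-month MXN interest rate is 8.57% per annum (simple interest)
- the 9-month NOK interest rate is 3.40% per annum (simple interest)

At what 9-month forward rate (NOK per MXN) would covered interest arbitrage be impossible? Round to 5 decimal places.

T = 9/12 years.
MXN accumulates by 1 + 0.0857×9/12 = 1.064275.
Growth of 1 NOK over T: 1 + 0.0340×9/12 = 1.025500.
So F = 1.1952 × 1.064275 / 1.025500 = 1.240391 (MXN/NOK).
Invert for NOK per MXN: 1 / 1.240391 = 0.80620.

0.80620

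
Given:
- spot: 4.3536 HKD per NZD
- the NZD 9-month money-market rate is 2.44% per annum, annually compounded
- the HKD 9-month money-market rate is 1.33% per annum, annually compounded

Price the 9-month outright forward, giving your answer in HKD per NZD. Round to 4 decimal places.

T = 9/12 years.
HKD accumulates by (1 + 0.0133)^(9/12) = 1.0099585.
NZD growth factor: (1 + 0.0244)^(9/12) = 1.0182447.
So F = 4.3536 × 1.0099585 / 1.0182447 = 4.318172 (HKD/NZD).

4.3182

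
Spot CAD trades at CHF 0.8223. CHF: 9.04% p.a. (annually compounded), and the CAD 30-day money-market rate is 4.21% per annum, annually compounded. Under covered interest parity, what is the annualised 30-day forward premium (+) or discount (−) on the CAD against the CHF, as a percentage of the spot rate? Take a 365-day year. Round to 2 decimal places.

T = 30/365 years.
No-arbitrage forward: 0.8223 × 1.0071386 / 1.0033952 = 0.8253678 CHF/CAD.
Annualised premium = (F − S)/S × (1/T) = (0.8253678 − 0.8223)/0.8223 ÷ (30/365) = 4.54%.

+4.54%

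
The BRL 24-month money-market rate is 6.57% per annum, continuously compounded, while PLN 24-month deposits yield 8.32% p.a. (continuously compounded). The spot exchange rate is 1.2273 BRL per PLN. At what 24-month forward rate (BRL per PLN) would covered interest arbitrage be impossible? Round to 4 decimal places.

1.1851

T = 2 years.
Growth of 1 BRL over T: e^(0.0657×2) = 1.1404239.
PLN growth factor: e^(0.0832×2) = 1.1810454.
Forward (BRL per PLN) = 1.2273 × 1.1404239 / 1.1810454 = 1.185088.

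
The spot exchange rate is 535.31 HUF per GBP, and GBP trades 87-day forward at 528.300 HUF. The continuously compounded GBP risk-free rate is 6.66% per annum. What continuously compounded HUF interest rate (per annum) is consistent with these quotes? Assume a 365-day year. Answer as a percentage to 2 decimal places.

1.13%

T = 87/365 years.
By CIP, F/S equals the HUF-to-GBP growth ratio: 528.3/535.31 = 0.9869048.
The GBP side grows by e^(0.0666×87/365) = 1.0160012.
So the HUF growth factor = 1.0026965.
Take logs: ln 1.0026965 / (87/365) = 0.011298, so 1.13%.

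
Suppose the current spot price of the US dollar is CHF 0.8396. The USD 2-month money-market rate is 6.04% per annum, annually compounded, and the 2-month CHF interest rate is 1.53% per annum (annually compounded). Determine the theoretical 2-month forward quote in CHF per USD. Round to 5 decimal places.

0.83354

T = 2/12 years.
CHF accumulates by (1 + 0.0153)^(2/12) = 1.0025339.
USD growth factor: (1 + 0.0604)^(2/12) = 1.0098223.
CIP: F = S · (grow CHF)/(grow USD) = 0.8396 × 1.0025339/1.0098223 = 0.8335402 CHF per USD.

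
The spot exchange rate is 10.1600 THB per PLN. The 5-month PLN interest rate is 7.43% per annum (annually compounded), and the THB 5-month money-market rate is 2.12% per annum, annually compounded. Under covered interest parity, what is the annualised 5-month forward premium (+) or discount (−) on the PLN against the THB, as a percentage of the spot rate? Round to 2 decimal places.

-5.02%

T = 5/12 years.
F = S · g_THB/g_PLN = 10.16 × 1.0087793/1.0303125 = 9.9476593.
(F − S)/S ÷ T = (9.9476593 − 10.16)/10.16/(5/12) = -0.050159 → -5.02%.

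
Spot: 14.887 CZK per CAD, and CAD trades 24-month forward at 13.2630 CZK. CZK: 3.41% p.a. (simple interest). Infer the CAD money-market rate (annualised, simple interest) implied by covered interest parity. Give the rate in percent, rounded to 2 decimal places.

T = 2 years.
CIP gives F = S · g_CZK/g_CAD, so g_CZK/g_CAD = 13.263/14.887 = 0.8909115.
The CZK side grows by 1 + 0.0341×2 = 1.068200.
Hence g_CAD = 1.1989968.
r = (1.1989968 − 1)/2 = 0.099498 → 9.95%.

9.95%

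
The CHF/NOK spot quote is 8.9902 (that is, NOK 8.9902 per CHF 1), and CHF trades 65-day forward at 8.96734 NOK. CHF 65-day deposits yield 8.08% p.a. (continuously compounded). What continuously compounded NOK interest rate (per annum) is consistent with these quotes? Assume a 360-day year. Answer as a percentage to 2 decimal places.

6.67%

T = 65/360 years.
CIP gives F = S · g_NOK/g_CHF, so g_NOK/g_CHF = 8.96734/8.9902 = 0.9974572.
The CHF side grows by e^(0.0808×65/360) = 1.0146958.
Hence g_NOK = 1.0121156.
Take logs: ln 1.0121156 / (65/360) = 0.066699, so 6.67%.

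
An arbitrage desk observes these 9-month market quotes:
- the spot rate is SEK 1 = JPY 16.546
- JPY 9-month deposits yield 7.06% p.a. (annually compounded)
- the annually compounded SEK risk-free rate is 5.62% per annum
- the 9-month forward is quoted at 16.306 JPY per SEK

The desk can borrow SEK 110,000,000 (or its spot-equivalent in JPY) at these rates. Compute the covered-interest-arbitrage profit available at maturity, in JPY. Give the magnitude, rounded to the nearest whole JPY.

T = 9/12 years.
Keep in SEK, deliver into the forward: 110,000,000·1.04186061852·16.306 = JPY 1,868,743,717.01.
Swap to JPY now, deposit: 110,000,000·16.546·1.052495940156 = JPY 1,915,605,760.84.
The quoted forward undervalues SEK, so borrow SEK, convert to JPY at spot, deposit the JPY at 7.06%, and buy SEK forward at 16.306 to cover the loan.
Arbitrage profit = |1,868,743,717.01 − 1,915,605,760.84| = JPY 46,862,044.

JPY 46,862,044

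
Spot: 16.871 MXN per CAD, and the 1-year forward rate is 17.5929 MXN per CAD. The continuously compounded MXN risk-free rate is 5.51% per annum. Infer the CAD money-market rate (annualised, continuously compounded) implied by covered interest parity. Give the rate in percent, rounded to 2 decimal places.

1.32%

T = 1 year.
CIP gives F = S · g_MXN/g_CAD, so g_MXN/g_CAD = 17.5929/16.871 = 1.0427894.
The MXN side grows by e^(0.0551×1) = 1.0566463.
Hence g_CAD = 1.0132883.
r = ln(1.0132883)/1 = 0.013201 → 1.32%.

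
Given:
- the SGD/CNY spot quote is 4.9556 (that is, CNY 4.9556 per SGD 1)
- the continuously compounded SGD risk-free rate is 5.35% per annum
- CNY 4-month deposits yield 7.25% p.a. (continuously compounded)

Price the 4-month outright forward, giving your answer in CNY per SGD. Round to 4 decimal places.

T = 4/12 years.
Growth of 1 CNY over T: e^(0.0725×4/12) = 1.024461.
SGD growth factor: e^(0.0535×4/12) = 1.0179933.
CIP: F = S · (grow CNY)/(grow SGD) = 4.9556 × 1.024461/1.0179933 = 4.987085 CNY per SGD.

4.9871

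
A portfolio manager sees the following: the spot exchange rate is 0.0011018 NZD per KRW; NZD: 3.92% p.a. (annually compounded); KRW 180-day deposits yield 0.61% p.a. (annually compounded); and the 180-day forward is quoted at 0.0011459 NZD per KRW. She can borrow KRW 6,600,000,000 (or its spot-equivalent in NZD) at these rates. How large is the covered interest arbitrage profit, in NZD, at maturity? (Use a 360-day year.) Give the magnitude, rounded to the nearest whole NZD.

T = 180/360 years.
Invest the KRW and cover forward: 6,600,000,000 × 1.003045363 × 0.0011459 = NZD 7,585,971.90.
Convert at spot and invest in NZD: 6,600,000,000 × 0.0011018 × 1.019411595 = NZD 7,413,038.79.
The quoted forward overvalues KRW, so borrow NZD, buy KRW at spot, deposit the KRW at 0.61%, and sell the proceeds forward at 0.0011459.
The gap between the two covered legs is NZD 172,933.

NZD 172,933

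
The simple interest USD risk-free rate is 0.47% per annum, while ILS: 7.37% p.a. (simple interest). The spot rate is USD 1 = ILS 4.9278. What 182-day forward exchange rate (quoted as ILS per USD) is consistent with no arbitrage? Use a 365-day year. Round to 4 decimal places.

T = 182/365 years.
Growth of 1 ILS over T: 1 + 0.0737×182/365 = 1.036749.
USD accumulates by 1 + 0.0047×182/365 = 1.0023436.
CIP: F = S · (grow ILS)/(grow USD) = 4.9278 × 1.036749/1.0023436 = 5.096947 ILS per USD.

5.0969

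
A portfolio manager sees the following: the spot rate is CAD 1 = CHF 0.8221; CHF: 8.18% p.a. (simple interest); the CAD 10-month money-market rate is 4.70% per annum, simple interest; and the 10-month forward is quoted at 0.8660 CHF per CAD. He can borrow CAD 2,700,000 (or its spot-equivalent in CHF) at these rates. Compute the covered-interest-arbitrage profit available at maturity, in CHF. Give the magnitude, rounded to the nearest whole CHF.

T = 10/12 years.
Route A — deposit CAD, sell forward: 2,700,000 × 1.039166667 × 0.8660 = CHF 2,429,779.50.
Route B — convert at spot, deposit CHF: 2,700,000 × 0.8221 × 1.068166667 = CHF 2,370,977.51.
The quoted forward overvalues CAD, so borrow CHF, buy CAD at spot, deposit the CAD at 4.70%, and sell the proceeds forward at 0.8660.
Arbitrage profit = |2,429,779.50 − 2,370,977.51| = CHF 58,802.

CHF 58,802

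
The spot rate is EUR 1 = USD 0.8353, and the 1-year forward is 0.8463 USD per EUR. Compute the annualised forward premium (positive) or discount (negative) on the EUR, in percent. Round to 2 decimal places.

T = 1 year.
Period premium: (0.8463 − 0.8353)/0.8353 = 0.0131689.
×(1/T) gives 1.32% p.a.

+1.32%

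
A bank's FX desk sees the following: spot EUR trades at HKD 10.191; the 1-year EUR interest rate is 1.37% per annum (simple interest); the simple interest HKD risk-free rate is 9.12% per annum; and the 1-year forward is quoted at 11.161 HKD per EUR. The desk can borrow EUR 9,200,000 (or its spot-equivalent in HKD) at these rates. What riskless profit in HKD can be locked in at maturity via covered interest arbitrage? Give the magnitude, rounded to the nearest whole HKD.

T = 1 year.
Route A — deposit EUR, sell forward: 9,200,000 × 1.013700 × 11.161 = HKD 104,087,932.44.
Route B — convert at spot, deposit HKD: 9,200,000 × 10.191 × 1.091200 = HKD 102,307,856.64.
The quoted forward overvalues EUR, so borrow HKD, buy EUR at spot, deposit the EUR at 1.37%, and sell the proceeds forward at 11.161.
Profit = 104,087,932.44 − 102,307,856.64 = HKD 1,780,076.

HKD 1,780,076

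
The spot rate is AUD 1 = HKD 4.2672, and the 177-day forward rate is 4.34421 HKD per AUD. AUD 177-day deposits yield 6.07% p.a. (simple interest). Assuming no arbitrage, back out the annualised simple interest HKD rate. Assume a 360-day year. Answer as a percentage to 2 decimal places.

T = 177/360 years.
F/S = 4.34421/4.2672 = 1.0180470 = (growth of HKD) / (growth of AUD).
The AUD side grows by 1 + 0.0607×177/360 = 1.0298442.
That pins the HKD growth at 1.0484298.
(1.0484298 − 1)/T = 0.098501, i.e. 9.85%.

9.85%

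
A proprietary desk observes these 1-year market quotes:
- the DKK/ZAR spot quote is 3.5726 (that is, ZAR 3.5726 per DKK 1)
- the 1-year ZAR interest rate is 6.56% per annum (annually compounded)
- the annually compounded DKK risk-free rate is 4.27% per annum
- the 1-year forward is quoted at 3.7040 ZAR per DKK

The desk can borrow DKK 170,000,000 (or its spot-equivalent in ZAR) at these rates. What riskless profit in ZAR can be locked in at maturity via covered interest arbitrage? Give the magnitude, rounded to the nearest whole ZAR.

T = 1 year.
Keep in DKK, deliver into the forward: 170,000,000·1.042700·3.7040 = ZAR 656,567,336.00.
Swap to ZAR now, deposit: 170,000,000·3.5726·1.065600 = ZAR 647,183,635.20.
The quoted forward overvalues DKK, so borrow ZAR, buy DKK at spot, deposit the DKK at 4.27%, and sell the proceeds forward at 3.7040.
The gap between the two covered legs is ZAR 9,383,701.

ZAR 9,383,701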